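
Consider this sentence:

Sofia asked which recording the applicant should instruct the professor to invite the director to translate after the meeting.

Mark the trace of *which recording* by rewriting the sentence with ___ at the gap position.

In situ: The applicant should instruct the professor to invite the director to translate which recording after the meeting.
The filler 'which recording' is interpreted as the direct object of 'translate'. The gap is right after 'translate'.

Sofia asked which recording the applicant should instruct the professor to invite the director to translate ___ after the meeting.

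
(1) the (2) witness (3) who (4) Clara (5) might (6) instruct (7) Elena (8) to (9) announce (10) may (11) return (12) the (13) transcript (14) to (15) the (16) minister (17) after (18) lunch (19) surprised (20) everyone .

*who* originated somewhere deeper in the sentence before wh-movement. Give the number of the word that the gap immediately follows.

'who' functions as the subject of the clause embedded under 'announce'. Fronting leaves a gap immediately after 'announce':
The witness who Clara might instruct Elena to announce ___ may return the transcript to the minister after lunch surprised everyone.
'announce' is word 9.

9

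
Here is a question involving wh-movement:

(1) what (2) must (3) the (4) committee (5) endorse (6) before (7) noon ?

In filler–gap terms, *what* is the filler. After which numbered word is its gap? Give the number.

5

Pre-movement form: The committee must endorse what before noon.
The filler 'what' is interpreted as the direct object of 'endorse'. It moves to the left edge, and the trace sits right after 'endorse':
What must the committee endorse ___ before noon?
'endorse' is word 5.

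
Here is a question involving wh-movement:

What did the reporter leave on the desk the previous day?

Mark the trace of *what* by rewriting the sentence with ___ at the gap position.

Before movement: The reporter did leave what on the desk the previous day.
'what' functions as the direct object of 'leave'. The gap is right after 'leave'.

What did the reporter leave ___ on the desk the previous day?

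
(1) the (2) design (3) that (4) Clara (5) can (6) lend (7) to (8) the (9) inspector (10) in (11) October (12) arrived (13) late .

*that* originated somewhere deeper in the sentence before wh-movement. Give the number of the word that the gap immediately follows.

'that' functions as the direct object of 'lend'. It moves to the left edge, and the trace sits right after 'lend':
The design that Clara can lend ___ to the inspector in October arrived late.
'lend' is word 6.

6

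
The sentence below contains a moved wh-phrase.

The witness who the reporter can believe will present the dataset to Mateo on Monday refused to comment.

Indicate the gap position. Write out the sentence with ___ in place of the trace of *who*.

The witness who the reporter can believe ___ will present the dataset to Mateo on Monday refused to comment.

'who' functions as the subject of the clause embedded under 'believe'. The gap is right after 'believe'.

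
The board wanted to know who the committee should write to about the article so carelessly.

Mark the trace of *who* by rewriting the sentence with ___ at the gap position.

The board wanted to know who the committee should write to ___ about the article so carelessly.

Pre-movement form: The committee should write to who about the article so carelessly.
'who' is the object of the preposition 'to'. The gap is right after 'to'.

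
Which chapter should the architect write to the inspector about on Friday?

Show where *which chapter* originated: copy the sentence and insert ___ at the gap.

Which chapter should the architect write to the inspector about ___ on Friday?

Pre-movement form: The architect should write to the inspector about which chapter on Friday.
The filler 'which chapter' is interpreted as the object of the preposition 'about'. The gap is right after 'about'.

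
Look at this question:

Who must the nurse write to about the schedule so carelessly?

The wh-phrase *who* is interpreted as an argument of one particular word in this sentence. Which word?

In situ: The nurse must write to who about the schedule so carelessly.
'who' functions as the object of the preposition 'to'. Wh-movement fronts it, leaving a gap right after 'to':
Who must the nurse write to ___ about the schedule so carelessly?

to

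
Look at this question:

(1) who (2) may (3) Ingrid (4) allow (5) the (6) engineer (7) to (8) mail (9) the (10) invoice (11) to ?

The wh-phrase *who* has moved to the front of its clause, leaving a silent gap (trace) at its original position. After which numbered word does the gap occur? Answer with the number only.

11

In situ: Ingrid may allow the engineer to mail the invoice to who.
The filler 'who' is interpreted as the object of the preposition 'to' (recipient of 'mail'). It moves to the left edge, and the trace sits right after 'to':
Who may Ingrid allow the engineer to mail the invoice to ___?
'to' is word 11.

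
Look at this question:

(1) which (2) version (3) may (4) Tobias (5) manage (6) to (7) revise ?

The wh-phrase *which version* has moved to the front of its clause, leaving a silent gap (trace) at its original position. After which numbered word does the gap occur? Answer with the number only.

7

Pre-movement form: Tobias may manage to revise which version.
'which version' is the direct object of 'revise'. It moves to the left edge, and the trace sits right after 'revise':
Which version may Tobias manage to revise ___?
'revise' is word 7.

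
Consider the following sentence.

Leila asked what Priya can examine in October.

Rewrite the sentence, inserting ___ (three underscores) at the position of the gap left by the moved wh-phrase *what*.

Leila asked what Priya can examine ___ in October.

Pre-movement form: Priya can examine what in October.
'what' functions as the direct object of 'examine'. The gap is right after 'examine'.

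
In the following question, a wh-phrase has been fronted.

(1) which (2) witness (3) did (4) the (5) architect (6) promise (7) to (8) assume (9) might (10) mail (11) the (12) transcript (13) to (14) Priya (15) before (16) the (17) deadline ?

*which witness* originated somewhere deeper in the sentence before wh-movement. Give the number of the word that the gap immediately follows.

Before movement: The architect did promise to assume which witness might mail the transcript to Priya before the deadline.
'which witness' functions as the subject of the clause embedded under 'assume'. Fronting leaves a gap immediately after 'assume':
Which witness did the architect promise to assume ___ might mail the transcript to Priya before the deadline?
'assume' is word 8.

8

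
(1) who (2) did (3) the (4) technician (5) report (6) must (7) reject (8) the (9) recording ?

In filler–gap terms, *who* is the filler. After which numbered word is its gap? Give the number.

5

Before movement: The technician did report who must reject the recording.
The filler 'who' is interpreted as the subject of the clause embedded under 'report'. Wh-movement fronts it, leaving a gap right after 'report':
Who did the technician report ___ must reject the recording?
'report' is word 5.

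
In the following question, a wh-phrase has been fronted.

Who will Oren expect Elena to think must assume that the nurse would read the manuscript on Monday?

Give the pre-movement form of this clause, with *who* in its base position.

Oren will expect Elena to think who must assume that the nurse would read the manuscript on Monday.

The filler 'who' is interpreted as the subject of the clause embedded under 'think'. It moves to the left edge, and the trace sits right after 'think':
Who will Oren expect Elena to think ___ must assume that the nurse would read the manuscript on Monday?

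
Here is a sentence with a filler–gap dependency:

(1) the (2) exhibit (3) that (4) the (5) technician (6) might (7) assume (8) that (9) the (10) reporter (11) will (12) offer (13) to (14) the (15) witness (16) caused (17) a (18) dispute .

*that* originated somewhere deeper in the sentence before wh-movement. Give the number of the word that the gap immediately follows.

12

'that' functions as the direct object of 'offer'. It moves to the left edge, and the trace sits right after 'offer':
The exhibit that the technician might assume that the reporter will offer ___ to the witness caused a dispute.
'offer' is word 12.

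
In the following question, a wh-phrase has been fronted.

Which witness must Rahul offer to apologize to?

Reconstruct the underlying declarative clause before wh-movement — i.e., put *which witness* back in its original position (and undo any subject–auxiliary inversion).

Rahul must offer to apologize to which witness.

'which witness' functions as the object of the preposition 'to'. Wh-movement fronts it, leaving a gap right after 'to':
Which witness must Rahul offer to apologize to ___?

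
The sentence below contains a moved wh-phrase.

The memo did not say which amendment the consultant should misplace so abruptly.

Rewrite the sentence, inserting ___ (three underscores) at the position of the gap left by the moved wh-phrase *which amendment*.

The memo did not say which amendment the consultant should misplace ___ so abruptly.

Pre-movement form: The consultant should misplace which amendment so abruptly.
'which amendment' is the direct object of 'misplace'. The gap is right after 'misplace'.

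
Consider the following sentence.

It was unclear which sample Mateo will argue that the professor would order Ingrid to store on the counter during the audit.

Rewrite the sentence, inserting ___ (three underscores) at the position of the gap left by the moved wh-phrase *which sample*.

It was unclear which sample Mateo will argue that the professor would order Ingrid to store ___ on the counter during the audit.

Pre-movement form: Mateo will argue that the professor would order Ingrid to store which sample on the counter during the audit.
The filler 'which sample' is interpreted as the direct object of 'store'. The gap is right after 'store'.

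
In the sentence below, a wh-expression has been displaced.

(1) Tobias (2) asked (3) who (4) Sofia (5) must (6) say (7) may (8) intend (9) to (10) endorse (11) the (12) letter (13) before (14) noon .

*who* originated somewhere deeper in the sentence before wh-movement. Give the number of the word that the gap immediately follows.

In situ: Sofia must say who may intend to endorse the letter before noon.
'who' is the subject of the clause embedded under 'say'. Wh-movement fronts it, leaving a gap right after 'say':
Tobias asked who Sofia must say ___ may intend to endorse the letter before noon.
'say' is word 6.

6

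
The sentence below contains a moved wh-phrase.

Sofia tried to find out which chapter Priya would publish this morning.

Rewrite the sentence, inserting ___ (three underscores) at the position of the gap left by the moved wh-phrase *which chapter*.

Sofia tried to find out which chapter Priya would publish ___ this morning.

Underlying clause: Priya would publish which chapter this morning.
'which chapter' is the direct object of 'publish'. The gap is right after 'publish'.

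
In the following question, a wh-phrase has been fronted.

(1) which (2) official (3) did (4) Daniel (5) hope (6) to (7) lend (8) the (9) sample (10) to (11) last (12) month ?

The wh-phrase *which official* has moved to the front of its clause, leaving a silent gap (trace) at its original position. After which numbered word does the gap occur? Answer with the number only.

10

Pre-movement form: Daniel did hope to lend the sample to which official last month.
'which official' functions as the object of the preposition 'to' (recipient of 'lend'). Wh-movement fronts it, leaving a gap right after 'to':
Which official did Daniel hope to lend the sample to ___ last month?
'to' is word 10.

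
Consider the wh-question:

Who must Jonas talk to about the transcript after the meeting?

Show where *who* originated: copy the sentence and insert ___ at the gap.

Who must Jonas talk to ___ about the transcript after the meeting?

Before movement: Jonas must talk to who about the transcript after the meeting.
'who' functions as the object of the preposition 'to'. The gap is right after 'to'.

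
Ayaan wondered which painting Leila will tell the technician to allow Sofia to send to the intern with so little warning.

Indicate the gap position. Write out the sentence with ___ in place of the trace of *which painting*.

Ayaan wondered which painting Leila will tell the technician to allow Sofia to send ___ to the intern with so little warning.

Before movement: Leila will tell the technician to allow Sofia to send which painting to the intern with so little warning.
'which painting' functions as the direct object of 'send'. The gap is right after 'send'.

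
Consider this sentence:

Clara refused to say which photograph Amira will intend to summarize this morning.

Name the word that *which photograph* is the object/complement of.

summarize

Before movement: Amira will intend to summarize which photograph this morning.
'which photograph' functions as the direct object of 'summarize'. Wh-movement fronts it, leaving a gap right after 'summarize':
Clara refused to say which photograph Amira will intend to summarize ___ this morning.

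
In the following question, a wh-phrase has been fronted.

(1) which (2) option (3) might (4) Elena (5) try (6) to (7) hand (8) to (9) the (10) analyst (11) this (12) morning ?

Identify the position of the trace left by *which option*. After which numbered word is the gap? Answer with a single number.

7

Before movement: Elena might try to hand which option to the analyst this morning.
'which option' is the direct object of 'hand'. Fronting leaves a gap immediately after 'hand':
Which option might Elena try to hand ___ to the analyst this morning?
'hand' is word 7.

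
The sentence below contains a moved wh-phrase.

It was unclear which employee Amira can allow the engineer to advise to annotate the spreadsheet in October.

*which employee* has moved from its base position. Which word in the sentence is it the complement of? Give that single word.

Before movement: Amira can allow the engineer to advise which employee to annotate the spreadsheet in October.
'which employee' is the direct object of 'advise'. Wh-movement fronts it, leaving a gap right after 'advise':
It was unclear which employee Amira can allow the engineer to advise ___ to annotate the spreadsheet in October.

advise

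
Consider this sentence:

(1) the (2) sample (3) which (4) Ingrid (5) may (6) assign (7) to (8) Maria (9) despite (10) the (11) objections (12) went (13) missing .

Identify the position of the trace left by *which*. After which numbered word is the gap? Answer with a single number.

6

'which' is the direct object of 'assign'. Wh-movement fronts it, leaving a gap right after 'assign':
The sample which Ingrid may assign ___ to Maria despite the objections went missing.
'assign' is word 6.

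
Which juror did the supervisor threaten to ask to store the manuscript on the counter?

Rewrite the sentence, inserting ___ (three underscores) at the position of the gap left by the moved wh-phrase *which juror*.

Which juror did the supervisor threaten to ask ___ to store the manuscript on the counter?

In situ: The supervisor did threaten to ask which juror to store the manuscript on the counter.
The filler 'which juror' is interpreted as the direct object of 'ask'. The gap is right after 'ask'.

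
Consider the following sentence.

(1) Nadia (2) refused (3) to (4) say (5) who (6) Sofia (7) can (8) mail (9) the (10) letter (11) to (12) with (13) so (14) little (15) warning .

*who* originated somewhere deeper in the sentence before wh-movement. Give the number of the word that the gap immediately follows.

11

In situ: Sofia can mail the letter to who with so little warning.
The filler 'who' is interpreted as the object of the preposition 'to' (recipient of 'mail'). It moves to the left edge, and the trace sits right after 'to':
Nadia refused to say who Sofia can mail the letter to ___ with so little warning.
'to' is word 11.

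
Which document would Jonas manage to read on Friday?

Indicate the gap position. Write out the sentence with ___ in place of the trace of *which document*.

Which document would Jonas manage to read ___ on Friday?

In situ: Jonas would manage to read which document on Friday.
'which document' is the direct object of 'read'. The gap is right after 'read'.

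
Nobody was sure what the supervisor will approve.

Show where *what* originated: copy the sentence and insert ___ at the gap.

Pre-movement form: The supervisor will approve what.
The filler 'what' is interpreted as the direct object of 'approve'. The gap is right after 'approve'.

Nobody was sure what the supervisor will approve ___.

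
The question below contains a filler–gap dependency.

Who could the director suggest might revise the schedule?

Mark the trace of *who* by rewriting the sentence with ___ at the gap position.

Who could the director suggest ___ might revise the schedule?

Underlying clause: The director could suggest who might revise the schedule.
'who' is the subject of the clause embedded under 'suggest'. The gap is right after 'suggest'.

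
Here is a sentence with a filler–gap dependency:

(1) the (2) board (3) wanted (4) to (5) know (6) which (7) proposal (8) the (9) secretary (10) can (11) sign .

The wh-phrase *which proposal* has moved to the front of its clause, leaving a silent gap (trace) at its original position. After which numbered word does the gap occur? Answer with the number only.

11

In situ: The secretary can sign which proposal.
'which proposal' functions as the direct object of 'sign'. Fronting leaves a gap immediately after 'sign':
The board wanted to know which proposal the secretary can sign ___.
'sign' is word 11.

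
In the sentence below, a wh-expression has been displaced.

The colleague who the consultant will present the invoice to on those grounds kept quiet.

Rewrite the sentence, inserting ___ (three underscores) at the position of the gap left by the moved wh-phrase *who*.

'who' is the object of the preposition 'to' (recipient of 'present'). The gap is right after 'to'.

The colleague who the consultant will present the invoice to ___ on those grounds kept quiet.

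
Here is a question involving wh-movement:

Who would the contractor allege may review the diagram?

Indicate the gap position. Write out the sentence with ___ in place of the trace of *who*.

Before movement: The contractor would allege who may review the diagram.
The filler 'who' is interpreted as the subject of the clause embedded under 'allege'. The gap is right after 'allege'.

Who would the contractor allege ___ may review the diagram?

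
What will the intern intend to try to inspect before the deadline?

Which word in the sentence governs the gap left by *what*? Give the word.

Before movement: The intern will intend to try to inspect what before the deadline.
'what' is the direct object of 'inspect'. Fronting leaves a gap immediately after 'inspect':
What will the intern intend to try to inspect ___ before the deadline?

inspect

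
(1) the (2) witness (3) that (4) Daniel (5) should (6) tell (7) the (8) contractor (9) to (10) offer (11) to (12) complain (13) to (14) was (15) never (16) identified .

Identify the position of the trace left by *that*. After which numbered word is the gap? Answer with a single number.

'that' functions as the object of the preposition 'to'. It moves to the left edge, and the trace sits right after 'to':
The witness that Daniel should tell the contractor to offer to complain to ___ was never identified.
'to' is word 13.

13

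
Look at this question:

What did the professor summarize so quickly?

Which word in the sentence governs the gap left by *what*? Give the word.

In situ: The professor did summarize what so quickly.
'what' is the direct object of 'summarize'. Wh-movement fronts it, leaving a gap right after 'summarize':
What did the professor summarize ___ so quickly?

summarize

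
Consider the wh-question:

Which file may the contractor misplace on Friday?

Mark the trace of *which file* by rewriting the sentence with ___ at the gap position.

Underlying clause: The contractor may misplace which file on Friday.
The filler 'which file' is interpreted as the direct object of 'misplace'. The gap is right after 'misplace'.

Which file may the contractor misplace ___ on Friday?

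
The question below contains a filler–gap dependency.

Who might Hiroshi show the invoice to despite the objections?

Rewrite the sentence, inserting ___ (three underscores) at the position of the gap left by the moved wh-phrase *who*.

Who might Hiroshi show the invoice to ___ despite the objections?

Underlying clause: Hiroshi might show the invoice to who despite the objections.
'who' functions as the object of the preposition 'to' (recipient of 'show'). The gap is right after 'to'.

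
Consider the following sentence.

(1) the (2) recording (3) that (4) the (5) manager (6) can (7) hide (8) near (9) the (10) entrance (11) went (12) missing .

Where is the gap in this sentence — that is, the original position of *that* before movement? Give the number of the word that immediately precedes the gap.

7

'that' is the direct object of 'hide'. Wh-movement fronts it, leaving a gap right after 'hide':
The recording that the manager can hide ___ near the entrance went missing.
'hide' is word 7.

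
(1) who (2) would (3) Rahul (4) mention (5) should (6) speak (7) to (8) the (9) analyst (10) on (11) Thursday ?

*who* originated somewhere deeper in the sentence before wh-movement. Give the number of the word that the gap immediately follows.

4

Before movement: Rahul would mention who should speak to the analyst on Thursday.
The filler 'who' is interpreted as the subject of the clause embedded under 'mention'. It moves to the left edge, and the trace sits right after 'mention':
Who would Rahul mention ___ should speak to the analyst on Thursday?
'mention' is word 4.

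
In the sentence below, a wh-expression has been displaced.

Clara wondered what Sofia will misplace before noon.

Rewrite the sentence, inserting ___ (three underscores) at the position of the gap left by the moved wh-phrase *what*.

Clara wondered what Sofia will misplace ___ before noon.

In situ: Sofia will misplace what before noon.
The filler 'what' is interpreted as the direct object of 'misplace'. The gap is right after 'misplace'.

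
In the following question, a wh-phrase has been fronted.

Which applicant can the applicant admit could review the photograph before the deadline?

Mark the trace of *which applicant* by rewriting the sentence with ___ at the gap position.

Pre-movement form: The applicant can admit which applicant could review the photograph before the deadline.
'which applicant' is the subject of the clause embedded under 'admit'. The gap is right after 'admit'.

Which applicant can the applicant admit ___ could review the photograph before the deadline?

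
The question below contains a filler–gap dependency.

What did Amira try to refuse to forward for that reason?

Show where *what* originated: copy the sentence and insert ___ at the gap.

What did Amira try to refuse to forward ___ for that reason?

Underlying clause: Amira did try to refuse to forward what for that reason.
The filler 'what' is interpreted as the direct object of 'forward'. The gap is right after 'forward'.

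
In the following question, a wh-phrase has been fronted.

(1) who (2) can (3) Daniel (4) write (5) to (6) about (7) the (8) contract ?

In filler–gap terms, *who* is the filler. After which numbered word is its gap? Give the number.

5

In situ: Daniel can write to who about the contract.
'who' is the object of the preposition 'to'. Wh-movement fronts it, leaving a gap right after 'to':
Who can Daniel write to ___ about the contract?
'to' is word 5.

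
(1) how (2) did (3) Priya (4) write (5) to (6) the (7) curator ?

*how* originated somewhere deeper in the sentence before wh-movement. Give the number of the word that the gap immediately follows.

In situ: Priya did write to the curator how.
'how' functions as the manner adjunct. Wh-movement fronts it, leaving a gap right after 'curator':
How did Priya write to the curator ___?
'curator' is word 7.

7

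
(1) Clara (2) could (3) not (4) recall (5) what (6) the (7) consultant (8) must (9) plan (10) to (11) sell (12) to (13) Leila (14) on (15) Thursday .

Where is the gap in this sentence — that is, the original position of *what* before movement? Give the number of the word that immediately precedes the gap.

11

Before movement: The consultant must plan to sell what to Leila on Thursday.
The filler 'what' is interpreted as the direct object of 'sell'. Fronting leaves a gap immediately after 'sell':
Clara could not recall what the consultant must plan to sell ___ to Leila on Thursday.
'sell' is word 11.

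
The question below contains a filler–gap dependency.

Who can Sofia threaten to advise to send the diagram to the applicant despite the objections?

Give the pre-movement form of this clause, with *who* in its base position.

Sofia can threaten to advise who to send the diagram to the applicant despite the objections.

'who' is the direct object of 'advise'. Fronting leaves a gap immediately after 'advise':
Who can Sofia threaten to advise ___ to send the diagram to the applicant despite the objections?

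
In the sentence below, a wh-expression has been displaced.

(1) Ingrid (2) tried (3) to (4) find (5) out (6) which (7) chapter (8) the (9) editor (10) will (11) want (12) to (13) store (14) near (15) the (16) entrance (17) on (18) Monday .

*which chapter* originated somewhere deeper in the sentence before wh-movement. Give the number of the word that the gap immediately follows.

In situ: The editor will want to store which chapter near the entrance on Monday.
'which chapter' is the direct object of 'store'. Wh-movement fronts it, leaving a gap right after 'store':
Ingrid tried to find out which chapter the editor will want to store ___ near the entrance on Monday.
'store' is word 13.

13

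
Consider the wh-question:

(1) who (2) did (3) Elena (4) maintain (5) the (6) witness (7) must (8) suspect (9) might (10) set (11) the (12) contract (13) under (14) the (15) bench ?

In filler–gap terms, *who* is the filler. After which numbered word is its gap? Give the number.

8

In situ: Elena did maintain the witness must suspect who might set the contract under the bench.
'who' is the subject of the clause embedded under 'suspect'. Wh-movement fronts it, leaving a gap right after 'suspect':
Who did Elena maintain the witness must suspect ___ might set the contract under the bench?
'suspect' is word 8.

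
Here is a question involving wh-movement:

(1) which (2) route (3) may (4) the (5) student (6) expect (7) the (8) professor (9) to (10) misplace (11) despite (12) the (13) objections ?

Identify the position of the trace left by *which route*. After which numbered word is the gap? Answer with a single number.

10

Pre-movement form: The student may expect the professor to misplace which route despite the objections.
'which route' is the direct object of 'misplace'. Wh-movement fronts it, leaving a gap right after 'misplace':
Which route may the student expect the professor to misplace ___ despite the objections?
'misplace' is word 10.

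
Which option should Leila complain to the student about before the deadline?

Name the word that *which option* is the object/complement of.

about

Underlying clause: Leila should complain to the student about which option before the deadline.
The filler 'which option' is interpreted as the object of the preposition 'about'. Fronting leaves a gap immediately after 'about':
Which option should Leila complain to the student about ___ before the deadline?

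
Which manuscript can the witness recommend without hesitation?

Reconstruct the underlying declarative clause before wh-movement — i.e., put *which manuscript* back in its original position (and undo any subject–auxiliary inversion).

'which manuscript' is the direct object of 'recommend'. It moves to the left edge, and the trace sits right after 'recommend':
Which manuscript can the witness recommend ___ without hesitation?

The witness can recommend which manuscript without hesitation.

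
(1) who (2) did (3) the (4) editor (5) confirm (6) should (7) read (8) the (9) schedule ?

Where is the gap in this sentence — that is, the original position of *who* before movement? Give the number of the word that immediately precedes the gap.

Pre-movement form: The editor did confirm who should read the schedule.
'who' is the subject of the clause embedded under 'confirm'. Wh-movement fronts it, leaving a gap right after 'confirm':
Who did the editor confirm ___ should read the schedule?
'confirm' is word 5.

5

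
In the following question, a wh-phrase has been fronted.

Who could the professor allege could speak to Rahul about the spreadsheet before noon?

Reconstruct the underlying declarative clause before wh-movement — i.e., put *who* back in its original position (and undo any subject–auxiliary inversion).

The professor could allege who could speak to Rahul about the spreadsheet before noon.

The filler 'who' is interpreted as the subject of the clause embedded under 'allege'. Fronting leaves a gap immediately after 'allege':
Who could the professor allege ___ could speak to Rahul about the spreadsheet before noon?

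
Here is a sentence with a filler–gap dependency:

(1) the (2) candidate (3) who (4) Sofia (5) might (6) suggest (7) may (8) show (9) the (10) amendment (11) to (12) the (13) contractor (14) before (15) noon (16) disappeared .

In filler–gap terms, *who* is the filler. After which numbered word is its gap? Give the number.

'who' functions as the subject of the clause embedded under 'suggest'. It moves to the left edge, and the trace sits right after 'suggest':
The candidate who Sofia might suggest ___ may show the amendment to the contractor before noon disappeared.
'suggest' is word 6.

6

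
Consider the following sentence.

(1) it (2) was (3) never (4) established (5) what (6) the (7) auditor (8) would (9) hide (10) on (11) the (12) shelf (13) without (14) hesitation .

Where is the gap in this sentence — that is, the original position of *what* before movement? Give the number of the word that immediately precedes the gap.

9

Pre-movement form: The auditor would hide what on the shelf without hesitation.
The filler 'what' is interpreted as the direct object of 'hide'. Fronting leaves a gap immediately after 'hide':
It was never established what the auditor would hide ___ on the shelf without hesitation.
'hide' is word 9.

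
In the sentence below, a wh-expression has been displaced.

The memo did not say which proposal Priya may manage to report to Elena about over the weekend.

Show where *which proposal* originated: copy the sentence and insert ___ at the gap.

The memo did not say which proposal Priya may manage to report to Elena about ___ over the weekend.

Underlying clause: Priya may manage to report to Elena about which proposal over the weekend.
The filler 'which proposal' is interpreted as the object of the preposition 'about'. The gap is right after 'about'.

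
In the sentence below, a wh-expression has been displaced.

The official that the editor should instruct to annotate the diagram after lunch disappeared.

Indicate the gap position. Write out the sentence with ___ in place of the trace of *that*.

The official that the editor should instruct ___ to annotate the diagram after lunch disappeared.

The filler 'that' is interpreted as the direct object of 'instruct'. The gap is right after 'instruct'.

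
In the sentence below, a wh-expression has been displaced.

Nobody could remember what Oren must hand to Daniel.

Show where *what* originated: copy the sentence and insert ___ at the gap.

Nobody could remember what Oren must hand ___ to Daniel.

Before movement: Oren must hand what to Daniel.
'what' functions as the direct object of 'hand'. The gap is right after 'hand'.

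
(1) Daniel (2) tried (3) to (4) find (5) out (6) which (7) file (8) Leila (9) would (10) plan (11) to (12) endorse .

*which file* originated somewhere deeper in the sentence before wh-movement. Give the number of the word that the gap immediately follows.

Underlying clause: Leila would plan to endorse which file.
'which file' functions as the direct object of 'endorse'. It moves to the left edge, and the trace sits right after 'endorse':
Daniel tried to find out which file Leila would plan to endorse ___.
'endorse' is word 12.

12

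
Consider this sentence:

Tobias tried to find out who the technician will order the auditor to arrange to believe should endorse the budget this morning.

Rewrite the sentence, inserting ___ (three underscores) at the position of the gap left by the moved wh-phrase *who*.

Tobias tried to find out who the technician will order the auditor to arrange to believe ___ should endorse the budget this morning.

Before movement: The technician will order the auditor to arrange to believe who should endorse the budget this morning.
'who' functions as the subject of the clause embedded under 'believe'. The gap is right after 'believe'.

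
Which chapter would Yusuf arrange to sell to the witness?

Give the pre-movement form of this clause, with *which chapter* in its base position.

Yusuf would arrange to sell which chapter to the witness.

'which chapter' functions as the direct object of 'sell'. It moves to the left edge, and the trace sits right after 'sell':
Which chapter would Yusuf arrange to sell ___ to the witness?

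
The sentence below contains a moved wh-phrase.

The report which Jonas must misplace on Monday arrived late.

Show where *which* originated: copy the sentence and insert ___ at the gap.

The report which Jonas must misplace ___ on Monday arrived late.

'which' is the direct object of 'misplace'. The gap is right after 'misplace'.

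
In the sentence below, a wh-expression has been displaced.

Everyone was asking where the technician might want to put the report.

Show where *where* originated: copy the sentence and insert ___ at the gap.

Before movement: The technician might want to put the report where.
The filler 'where' is interpreted as the locative complement of 'put'. The gap is right after 'report'.

Everyone was asking where the technician might want to put the report ___.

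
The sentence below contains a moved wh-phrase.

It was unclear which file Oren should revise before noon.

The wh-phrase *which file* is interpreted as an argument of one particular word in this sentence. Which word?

In situ: Oren should revise which file before noon.
'which file' is the direct object of 'revise'. It moves to the left edge, and the trace sits right after 'revise':
It was unclear which file Oren should revise ___ before noon.

revise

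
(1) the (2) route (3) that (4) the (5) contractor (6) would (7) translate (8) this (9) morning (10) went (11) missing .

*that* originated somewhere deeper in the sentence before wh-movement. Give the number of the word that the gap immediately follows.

7

'that' functions as the direct object of 'translate'. It moves to the left edge, and the trace sits right after 'translate':
The route that the contractor would translate ___ this morning went missing.
'translate' is word 7.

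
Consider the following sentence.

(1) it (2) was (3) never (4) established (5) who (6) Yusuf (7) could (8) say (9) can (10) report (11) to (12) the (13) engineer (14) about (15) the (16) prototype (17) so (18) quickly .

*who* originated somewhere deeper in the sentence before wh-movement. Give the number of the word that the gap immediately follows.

8

In situ: Yusuf could say who can report to the engineer about the prototype so quickly.
The filler 'who' is interpreted as the subject of the clause embedded under 'say'. Fronting leaves a gap immediately after 'say':
It was never established who Yusuf could say ___ can report to the engineer about the prototype so quickly.
'say' is word 8.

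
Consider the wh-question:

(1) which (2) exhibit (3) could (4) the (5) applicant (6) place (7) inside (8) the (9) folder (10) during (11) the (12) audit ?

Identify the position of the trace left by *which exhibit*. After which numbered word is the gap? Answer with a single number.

Before movement: The applicant could place which exhibit inside the folder during the audit.
The filler 'which exhibit' is interpreted as the direct object of 'place'. Wh-movement fronts it, leaving a gap right after 'place':
Which exhibit could the applicant place ___ inside the folder during the audit?
'place' is word 6.

6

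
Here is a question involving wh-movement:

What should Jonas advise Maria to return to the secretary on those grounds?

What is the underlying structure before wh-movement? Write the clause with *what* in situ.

Jonas should advise Maria to return what to the secretary on those grounds.

'what' is the direct object of 'return'. It moves to the left edge, and the trace sits right after 'return':
What should Jonas advise Maria to return ___ to the secretary on those grounds?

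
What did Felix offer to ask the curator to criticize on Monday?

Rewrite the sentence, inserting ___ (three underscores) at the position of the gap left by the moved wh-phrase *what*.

What did Felix offer to ask the curator to criticize ___ on Monday?

In situ: Felix did offer to ask the curator to criticize what on Monday.
'what' functions as the direct object of 'criticize'. The gap is right after 'criticize'.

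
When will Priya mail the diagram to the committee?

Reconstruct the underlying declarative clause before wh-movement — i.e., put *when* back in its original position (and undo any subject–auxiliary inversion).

'when' functions as the temporal adjunct. It moves to the left edge, and the trace sits right after 'committee':
When will Priya mail the diagram to the committee ___?

Priya will mail the diagram to the committee when.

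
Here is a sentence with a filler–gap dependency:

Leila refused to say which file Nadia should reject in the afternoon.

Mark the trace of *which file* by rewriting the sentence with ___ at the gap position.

Leila refused to say which file Nadia should reject ___ in the afternoon.

Pre-movement form: Nadia should reject which file in the afternoon.
'which file' functions as the direct object of 'reject'. The gap is right after 'reject'.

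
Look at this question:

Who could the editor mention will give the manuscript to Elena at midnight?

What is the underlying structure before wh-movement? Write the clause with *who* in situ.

The filler 'who' is interpreted as the subject of the clause embedded under 'mention'. Wh-movement fronts it, leaving a gap right after 'mention':
Who could the editor mention ___ will give the manuscript to Elena at midnight?

The editor could mention who will give the manuscript to Elena at midnight.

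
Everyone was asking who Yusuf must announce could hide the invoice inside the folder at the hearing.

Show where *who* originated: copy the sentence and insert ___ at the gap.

Before movement: Yusuf must announce who could hide the invoice inside the folder at the hearing.
'who' is the subject of the clause embedded under 'announce'. The gap is right after 'announce'.

Everyone was asking who Yusuf must announce ___ could hide the invoice inside the folder at the hearing.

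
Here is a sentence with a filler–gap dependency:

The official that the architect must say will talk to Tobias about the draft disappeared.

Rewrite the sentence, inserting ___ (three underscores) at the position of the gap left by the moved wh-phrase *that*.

The official that the architect must say ___ will talk to Tobias about the draft disappeared.

The filler 'that' is interpreted as the subject of the clause embedded under 'say'. The gap is right after 'say'.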